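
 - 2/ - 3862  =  1/1931 =0.00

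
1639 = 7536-5897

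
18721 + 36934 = 55655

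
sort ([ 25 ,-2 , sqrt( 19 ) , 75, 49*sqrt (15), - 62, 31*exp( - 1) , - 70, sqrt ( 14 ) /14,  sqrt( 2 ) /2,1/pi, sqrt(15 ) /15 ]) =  [ - 70, - 62,  -  2, sqrt(15)/15,sqrt(14) /14,  1/pi,sqrt( 2) /2, sqrt(19 ) , 31*exp(  -  1),25,75, 49*sqrt( 15 ) ]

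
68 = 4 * 17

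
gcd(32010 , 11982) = 6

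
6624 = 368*18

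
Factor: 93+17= 110 = 2^1*5^1*11^1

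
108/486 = 2/9 =0.22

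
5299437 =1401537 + 3897900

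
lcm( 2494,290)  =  12470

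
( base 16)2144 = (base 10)8516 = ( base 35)6XB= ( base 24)eik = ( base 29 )A3J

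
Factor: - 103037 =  - 11^1*17^1*19^1*29^1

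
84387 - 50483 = 33904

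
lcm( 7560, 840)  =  7560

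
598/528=1 +35/264 = 1.13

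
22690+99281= 121971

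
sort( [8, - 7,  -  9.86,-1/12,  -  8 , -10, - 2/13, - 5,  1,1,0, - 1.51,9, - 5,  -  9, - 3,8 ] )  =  [-10,  -  9.86, - 9,-8,- 7,  -  5  ,  -  5,- 3,  -  1.51,  -  2/13, - 1/12,0,1,1,8 , 8,9] 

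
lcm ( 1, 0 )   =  0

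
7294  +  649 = 7943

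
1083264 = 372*2912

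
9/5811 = 3/1937 = 0.00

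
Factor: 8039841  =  3^1*37^1*72431^1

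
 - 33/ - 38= 33/38 = 0.87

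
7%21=7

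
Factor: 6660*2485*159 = 2631465900 =2^2*3^3*5^2*7^1*37^1*53^1  *  71^1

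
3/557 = 3/557=0.01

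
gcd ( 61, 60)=1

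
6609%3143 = 323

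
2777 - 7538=-4761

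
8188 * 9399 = 76959012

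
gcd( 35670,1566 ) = 174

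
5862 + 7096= 12958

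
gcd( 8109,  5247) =477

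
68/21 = 68/21 = 3.24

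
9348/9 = 3116/3=1038.67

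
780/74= 10 + 20/37 = 10.54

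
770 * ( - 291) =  - 224070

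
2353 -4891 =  - 2538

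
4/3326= 2/1663 = 0.00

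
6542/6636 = 3271/3318 = 0.99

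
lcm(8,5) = 40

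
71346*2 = 142692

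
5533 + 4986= 10519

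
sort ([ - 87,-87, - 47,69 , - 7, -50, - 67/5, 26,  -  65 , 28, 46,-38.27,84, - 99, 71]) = [ - 99,  -  87,-87,  -  65,-50,-47, - 38.27, - 67/5, - 7,26, 28, 46, 69, 71, 84]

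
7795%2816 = 2163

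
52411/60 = 52411/60 = 873.52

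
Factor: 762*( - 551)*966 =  - 405586692 = -2^2*3^2 * 7^1 * 19^1*23^1*29^1*127^1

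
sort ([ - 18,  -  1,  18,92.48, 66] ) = [  -  18, - 1,18, 66,92.48]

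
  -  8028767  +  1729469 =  - 6299298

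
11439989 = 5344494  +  6095495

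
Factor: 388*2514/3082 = 2^2*3^1*23^( - 1)*67^ ( - 1) * 97^1*419^1 = 487716/1541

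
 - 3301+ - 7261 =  - 10562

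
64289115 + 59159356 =123448471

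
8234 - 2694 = 5540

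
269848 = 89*3032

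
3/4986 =1/1662  =  0.00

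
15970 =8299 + 7671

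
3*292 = 876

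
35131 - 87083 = - 51952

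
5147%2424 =299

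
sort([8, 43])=[8, 43]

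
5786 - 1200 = 4586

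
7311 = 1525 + 5786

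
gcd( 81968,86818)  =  2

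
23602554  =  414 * 57011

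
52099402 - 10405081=41694321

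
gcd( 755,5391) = 1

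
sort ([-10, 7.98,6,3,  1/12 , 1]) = [ - 10,1/12,1,3,6, 7.98 ]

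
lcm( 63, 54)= 378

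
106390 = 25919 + 80471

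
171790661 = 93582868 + 78207793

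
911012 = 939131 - 28119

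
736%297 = 142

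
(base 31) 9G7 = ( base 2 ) 10001111000000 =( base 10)9152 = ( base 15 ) 2AA2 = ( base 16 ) 23C0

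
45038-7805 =37233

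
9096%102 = 18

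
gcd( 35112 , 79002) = 8778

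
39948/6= 6658 =6658.00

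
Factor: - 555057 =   -  3^2*61673^1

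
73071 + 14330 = 87401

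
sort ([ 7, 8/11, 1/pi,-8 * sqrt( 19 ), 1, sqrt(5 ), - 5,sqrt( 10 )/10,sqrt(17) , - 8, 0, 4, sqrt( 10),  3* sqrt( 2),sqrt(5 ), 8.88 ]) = [ - 8 * sqrt( 19), - 8, - 5,0,sqrt(10)/10, 1/pi, 8/11, 1,sqrt ( 5), sqrt(5 ),sqrt( 10), 4, sqrt(17),3*sqrt( 2) , 7, 8.88 ]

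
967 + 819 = 1786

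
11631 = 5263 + 6368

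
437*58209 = 25437333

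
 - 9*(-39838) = 358542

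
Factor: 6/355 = 2^1*3^1*5^( - 1)*71^(  -  1) 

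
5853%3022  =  2831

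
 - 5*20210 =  - 101050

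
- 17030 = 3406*( - 5)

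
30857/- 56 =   -  552 + 55/56 = -551.02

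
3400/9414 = 1700/4707 = 0.36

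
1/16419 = 1/16419 =0.00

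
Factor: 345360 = 2^4*3^1  *5^1*1439^1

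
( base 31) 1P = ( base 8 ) 70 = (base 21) 2E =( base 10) 56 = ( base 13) 44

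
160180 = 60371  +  99809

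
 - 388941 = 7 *( - 55563 ) 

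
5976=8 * 747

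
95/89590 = 19/17918 = 0.00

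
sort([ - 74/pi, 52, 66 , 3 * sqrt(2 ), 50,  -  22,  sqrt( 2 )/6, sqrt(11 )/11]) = [ - 74/pi, - 22,sqrt(2)/6,sqrt ( 11 ) /11,3*sqrt( 2 ),50, 52, 66 ] 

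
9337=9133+204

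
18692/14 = 9346/7= 1335.14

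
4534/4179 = 1 + 355/4179 = 1.08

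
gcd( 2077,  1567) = 1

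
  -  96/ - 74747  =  96/74747 = 0.00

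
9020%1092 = 284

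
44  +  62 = 106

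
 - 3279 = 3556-6835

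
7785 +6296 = 14081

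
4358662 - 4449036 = -90374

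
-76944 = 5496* (-14 )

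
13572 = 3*4524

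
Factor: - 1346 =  - 2^1*673^1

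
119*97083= 11552877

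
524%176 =172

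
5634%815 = 744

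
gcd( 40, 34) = 2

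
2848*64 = 182272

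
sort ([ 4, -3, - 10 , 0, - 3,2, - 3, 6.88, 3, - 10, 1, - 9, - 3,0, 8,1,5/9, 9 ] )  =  [ - 10,-10,- 9 , - 3, - 3, - 3, - 3,0, 0,5/9, 1, 1, 2, 3,4, 6.88, 8, 9] 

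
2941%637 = 393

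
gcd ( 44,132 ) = 44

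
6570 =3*2190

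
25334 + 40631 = 65965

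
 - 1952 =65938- 67890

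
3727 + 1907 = 5634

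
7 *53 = 371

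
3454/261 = 13  +  61/261 = 13.23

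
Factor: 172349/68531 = 19^1*47^1* 193^1*68531^(  -  1) 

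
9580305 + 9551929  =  19132234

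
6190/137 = 6190/137= 45.18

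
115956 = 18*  6442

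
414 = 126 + 288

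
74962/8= 37481/4  =  9370.25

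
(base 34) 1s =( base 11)57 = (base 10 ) 62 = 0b111110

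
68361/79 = 68361/79 = 865.33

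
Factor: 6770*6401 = 43334770 = 2^1*5^1*37^1*173^1*677^1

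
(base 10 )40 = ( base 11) 37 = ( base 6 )104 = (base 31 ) 19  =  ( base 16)28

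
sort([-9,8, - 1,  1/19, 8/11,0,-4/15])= [-9, - 1, - 4/15,0 , 1/19, 8/11,8 ] 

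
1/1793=1/1793 = 0.00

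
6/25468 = 3/12734 = 0.00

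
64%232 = 64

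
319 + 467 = 786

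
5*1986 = 9930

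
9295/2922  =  3 + 529/2922=3.18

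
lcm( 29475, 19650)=58950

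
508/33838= 254/16919= 0.02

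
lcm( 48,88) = 528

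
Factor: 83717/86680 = 2^(-3)*5^(- 1) * 11^( -1)*197^ (-1) * 83717^1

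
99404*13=1292252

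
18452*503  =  9281356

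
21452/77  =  21452/77 = 278.60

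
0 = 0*9153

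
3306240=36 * 91840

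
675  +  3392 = 4067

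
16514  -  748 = 15766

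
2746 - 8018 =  - 5272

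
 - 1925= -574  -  1351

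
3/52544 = 3/52544  =  0.00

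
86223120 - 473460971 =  - 387237851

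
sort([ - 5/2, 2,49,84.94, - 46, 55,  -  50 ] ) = [ - 50, - 46, - 5/2, 2  ,  49, 55, 84.94]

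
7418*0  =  0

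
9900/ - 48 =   -  207+3/4 = -206.25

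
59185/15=11837/3 = 3945.67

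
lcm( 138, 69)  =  138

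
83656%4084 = 1976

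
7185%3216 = 753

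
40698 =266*153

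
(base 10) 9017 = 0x2339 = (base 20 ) 12ah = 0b10001100111001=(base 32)8PP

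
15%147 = 15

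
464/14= 33 + 1/7= 33.14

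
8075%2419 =818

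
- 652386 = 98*( - 6657)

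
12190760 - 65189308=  - 52998548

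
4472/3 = 4472/3=1490.67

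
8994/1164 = 7 + 141/194 = 7.73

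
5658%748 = 422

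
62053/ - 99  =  - 627 + 20/99 = -626.80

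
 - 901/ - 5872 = 901/5872= 0.15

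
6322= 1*6322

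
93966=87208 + 6758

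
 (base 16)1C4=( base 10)452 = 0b111000100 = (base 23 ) JF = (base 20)12C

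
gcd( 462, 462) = 462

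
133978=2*66989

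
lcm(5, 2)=10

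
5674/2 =2837   =  2837.00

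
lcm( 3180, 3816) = 19080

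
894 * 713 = 637422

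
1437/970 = 1 + 467/970 =1.48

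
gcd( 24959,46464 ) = 11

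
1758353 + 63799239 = 65557592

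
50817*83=4217811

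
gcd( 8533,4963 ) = 7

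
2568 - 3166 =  - 598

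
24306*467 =11350902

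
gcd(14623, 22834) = 7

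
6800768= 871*7808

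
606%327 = 279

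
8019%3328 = 1363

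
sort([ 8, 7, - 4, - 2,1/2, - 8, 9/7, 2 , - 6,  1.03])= [ - 8, - 6, - 4, - 2,1/2,1.03,9/7 , 2, 7,8 ] 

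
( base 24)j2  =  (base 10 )458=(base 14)24A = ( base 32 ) ea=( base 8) 712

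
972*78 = 75816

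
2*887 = 1774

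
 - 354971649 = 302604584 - 657576233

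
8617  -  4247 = 4370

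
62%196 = 62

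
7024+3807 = 10831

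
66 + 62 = 128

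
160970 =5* 32194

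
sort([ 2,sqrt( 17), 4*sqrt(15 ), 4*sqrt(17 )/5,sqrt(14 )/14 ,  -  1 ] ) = [ -1,sqrt( 14 )/14, 2, 4*sqrt (17)/5, sqrt ( 17 ), 4*sqrt( 15)]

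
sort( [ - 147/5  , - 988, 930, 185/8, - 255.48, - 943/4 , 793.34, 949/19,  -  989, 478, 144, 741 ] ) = [ - 989, - 988, - 255.48 ,  -  943/4,  -  147/5  ,  185/8, 949/19,144, 478,741, 793.34, 930]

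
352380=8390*42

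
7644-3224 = 4420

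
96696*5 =483480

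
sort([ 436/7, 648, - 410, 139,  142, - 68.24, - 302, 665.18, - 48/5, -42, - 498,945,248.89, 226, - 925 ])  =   [ - 925, - 498, - 410,- 302, - 68.24,- 42, - 48/5,436/7, 139,142 , 226,248.89, 648,665.18, 945 ]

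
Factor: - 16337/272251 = - 7^ ( - 1)*17^1*19^( - 1 )*23^( -1)*31^2 * 89^( - 1)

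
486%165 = 156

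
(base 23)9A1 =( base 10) 4992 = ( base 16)1380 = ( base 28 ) 6a8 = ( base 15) 172C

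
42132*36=1516752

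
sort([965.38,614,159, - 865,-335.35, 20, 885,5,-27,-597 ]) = [ - 865,  -  597, - 335.35,-27,5, 20,159 , 614,885, 965.38]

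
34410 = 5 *6882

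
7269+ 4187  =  11456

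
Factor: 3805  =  5^1*761^1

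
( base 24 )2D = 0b111101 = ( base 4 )331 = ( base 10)61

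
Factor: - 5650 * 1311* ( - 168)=1244401200=2^4*3^2 * 5^2*7^1*19^1*23^1*113^1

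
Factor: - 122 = - 2^1 * 61^1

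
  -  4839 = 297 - 5136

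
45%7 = 3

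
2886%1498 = 1388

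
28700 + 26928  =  55628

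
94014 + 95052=189066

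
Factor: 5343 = 3^1 * 13^1 * 137^1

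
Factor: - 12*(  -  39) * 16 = 2^6* 3^2* 13^1 = 7488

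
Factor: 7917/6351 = 91/73=7^1*13^1*73^( - 1 )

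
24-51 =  - 27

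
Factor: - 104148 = - 2^2* 3^2*11^1*263^1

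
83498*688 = 57446624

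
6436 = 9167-2731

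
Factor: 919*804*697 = 514996572=2^2 * 3^1*17^1*41^1*67^1*919^1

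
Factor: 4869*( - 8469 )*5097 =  - 210177654417  =  - 3^5*541^1*941^1*1699^1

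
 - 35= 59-94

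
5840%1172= 1152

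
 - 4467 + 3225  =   - 1242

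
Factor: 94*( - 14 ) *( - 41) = 2^2 * 7^1*41^1*47^1 = 53956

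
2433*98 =238434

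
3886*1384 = 5378224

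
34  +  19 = 53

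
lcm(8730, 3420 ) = 331740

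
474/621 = 158/207 = 0.76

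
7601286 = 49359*154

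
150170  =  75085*2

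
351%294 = 57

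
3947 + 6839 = 10786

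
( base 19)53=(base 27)3h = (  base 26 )3K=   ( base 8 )142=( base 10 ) 98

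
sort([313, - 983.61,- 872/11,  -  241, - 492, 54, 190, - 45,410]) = [ - 983.61,-492,-241,-872/11, - 45,54,190 , 313,410]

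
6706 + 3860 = 10566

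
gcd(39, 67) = 1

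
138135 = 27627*5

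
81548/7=11649 + 5/7=11649.71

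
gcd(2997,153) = 9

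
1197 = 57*21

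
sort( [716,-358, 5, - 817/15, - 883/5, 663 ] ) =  [-358,-883/5, - 817/15, 5, 663, 716 ] 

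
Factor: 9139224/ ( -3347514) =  - 1523204/557919  =  - 2^2*3^( - 2 )*197^1*1933^1 * 61991^( - 1 ) 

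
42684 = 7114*6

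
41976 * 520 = 21827520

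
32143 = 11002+21141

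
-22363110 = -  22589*990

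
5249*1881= 9873369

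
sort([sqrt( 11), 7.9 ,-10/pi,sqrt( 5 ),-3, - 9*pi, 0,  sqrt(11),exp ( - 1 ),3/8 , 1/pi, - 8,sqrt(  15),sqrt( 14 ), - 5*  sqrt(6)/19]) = [ - 9*pi, - 8, - 10/pi ,-3, - 5*sqrt( 6) /19,0,1/pi,exp( - 1), 3/8,sqrt( 5) , sqrt( 11 ) , sqrt( 11),sqrt( 14),sqrt(15),7.9 ] 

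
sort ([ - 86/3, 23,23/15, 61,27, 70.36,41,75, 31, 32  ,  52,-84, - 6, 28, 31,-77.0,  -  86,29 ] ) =[-86, - 84, - 77.0 ,-86/3, - 6, 23/15,23,27,  28 , 29, 31, 31, 32 , 41, 52, 61,  70.36, 75] 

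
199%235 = 199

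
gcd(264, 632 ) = 8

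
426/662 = 213/331 = 0.64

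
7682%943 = 138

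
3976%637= 154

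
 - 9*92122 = - 829098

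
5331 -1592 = 3739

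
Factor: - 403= - 13^1 * 31^1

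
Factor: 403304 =2^3 * 11^1*4583^1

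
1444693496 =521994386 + 922699110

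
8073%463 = 202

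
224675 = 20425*11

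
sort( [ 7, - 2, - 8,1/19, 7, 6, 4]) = [ - 8, - 2, 1/19, 4,6 , 7,7] 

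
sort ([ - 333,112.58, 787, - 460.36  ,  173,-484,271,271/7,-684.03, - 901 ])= [- 901, -684.03, - 484  , - 460.36, - 333, 271/7, 112.58,173 , 271, 787]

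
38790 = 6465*6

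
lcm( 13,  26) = 26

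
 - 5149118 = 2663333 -7812451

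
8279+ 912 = 9191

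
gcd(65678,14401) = 1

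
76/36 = 19/9 = 2.11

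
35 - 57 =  - 22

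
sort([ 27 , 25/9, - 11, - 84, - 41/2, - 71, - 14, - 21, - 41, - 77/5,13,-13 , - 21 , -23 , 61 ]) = [ - 84,- 71, - 41, - 23 ,- 21, - 21,-41/2, - 77/5, - 14 , - 13 , - 11,25/9 , 13, 27, 61]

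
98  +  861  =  959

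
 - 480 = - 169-311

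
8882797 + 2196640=11079437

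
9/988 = 9/988 = 0.01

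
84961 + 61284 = 146245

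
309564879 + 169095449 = 478660328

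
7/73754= 7/73754 = 0.00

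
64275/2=32137 +1/2 = 32137.50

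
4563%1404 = 351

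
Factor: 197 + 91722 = 17^1 * 5407^1= 91919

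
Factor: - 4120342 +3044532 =-2^1*5^1*107581^1  =  - 1075810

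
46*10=460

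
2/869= 2/869 = 0.00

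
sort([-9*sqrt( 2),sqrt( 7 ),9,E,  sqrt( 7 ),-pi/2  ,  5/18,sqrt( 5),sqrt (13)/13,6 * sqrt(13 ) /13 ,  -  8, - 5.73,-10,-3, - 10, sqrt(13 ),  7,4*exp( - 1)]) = [ -9 * sqrt( 2), - 10,-10, - 8,- 5.73, - 3, -pi/2,  sqrt( 13) /13,  5/18,4*exp( -1), 6*sqrt( 13) /13,sqrt( 5 ),sqrt( 7 ) , sqrt(7),E, sqrt( 13 ),  7,9 ]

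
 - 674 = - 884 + 210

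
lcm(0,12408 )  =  0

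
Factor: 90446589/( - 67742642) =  - 2^(  -  1)*3^2*11^ (-1 )*311^(  -  1)* 2797^1 * 3593^1 *9901^( - 1) 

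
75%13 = 10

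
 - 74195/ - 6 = 74195/6 = 12365.83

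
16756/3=16756/3 = 5585.33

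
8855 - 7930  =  925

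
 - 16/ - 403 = 16/403 = 0.04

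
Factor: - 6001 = -17^1*353^1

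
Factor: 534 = 2^1*3^1*89^1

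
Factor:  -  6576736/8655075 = - 2^5*3^ ( - 2)*5^ ( - 2)*11^ ( - 1)*13^ ( - 1)*19^1*29^1*269^( - 1 )*373^1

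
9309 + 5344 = 14653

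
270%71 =57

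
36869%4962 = 2135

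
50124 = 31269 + 18855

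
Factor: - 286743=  - 3^1* 95581^1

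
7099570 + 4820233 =11919803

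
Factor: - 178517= - 17^1*10501^1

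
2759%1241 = 277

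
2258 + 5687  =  7945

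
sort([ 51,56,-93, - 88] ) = [ - 93,  -  88, 51, 56]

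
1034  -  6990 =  - 5956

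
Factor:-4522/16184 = -2^(-2)*17^ (-1)*19^1 = - 19/68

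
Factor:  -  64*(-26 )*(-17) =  - 28288  =  -2^7 * 13^1*17^1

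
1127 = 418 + 709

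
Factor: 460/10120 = 1/22 = 2^(-1)*11^( - 1)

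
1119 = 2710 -1591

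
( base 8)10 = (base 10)8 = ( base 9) 8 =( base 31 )8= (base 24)8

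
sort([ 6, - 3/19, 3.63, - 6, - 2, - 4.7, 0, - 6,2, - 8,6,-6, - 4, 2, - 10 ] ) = [ - 10, - 8, - 6, - 6,- 6,-4.7, - 4,-2, -3/19, 0 , 2,2,3.63, 6, 6 ]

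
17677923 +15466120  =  33144043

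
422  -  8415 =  - 7993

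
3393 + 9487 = 12880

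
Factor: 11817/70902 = 2^( - 1 )*3^( - 1 ) = 1/6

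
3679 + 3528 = 7207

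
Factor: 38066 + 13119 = 51185 = 5^1 *29^1*353^1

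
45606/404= 22803/202 = 112.89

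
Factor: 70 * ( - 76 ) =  - 5320 = - 2^3*5^1*7^1*19^1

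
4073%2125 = 1948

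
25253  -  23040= 2213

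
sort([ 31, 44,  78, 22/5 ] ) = [ 22/5, 31,44, 78] 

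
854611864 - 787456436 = 67155428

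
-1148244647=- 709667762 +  - 438576885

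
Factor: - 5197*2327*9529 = - 13^2*179^1*733^1*5197^1 = - 115238189651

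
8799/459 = 19 + 26/153 = 19.17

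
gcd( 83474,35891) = 1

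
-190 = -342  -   - 152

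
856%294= 268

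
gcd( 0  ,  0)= 0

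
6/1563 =2/521 = 0.00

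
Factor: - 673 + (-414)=-1087^1 = -  1087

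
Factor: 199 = 199^1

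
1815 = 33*55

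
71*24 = 1704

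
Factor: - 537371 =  - 43^1*12497^1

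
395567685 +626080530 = 1021648215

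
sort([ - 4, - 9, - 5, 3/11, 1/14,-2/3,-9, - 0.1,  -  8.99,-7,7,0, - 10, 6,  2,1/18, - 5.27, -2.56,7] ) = [ - 10,-9,  -  9, - 8.99,- 7,-5.27, - 5,-4,-2.56, - 2/3, - 0.1,0,1/18,1/14,3/11, 2,6, 7,  7]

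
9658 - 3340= 6318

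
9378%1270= 488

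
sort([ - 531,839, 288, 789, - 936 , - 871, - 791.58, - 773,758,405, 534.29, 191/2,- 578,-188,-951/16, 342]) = [ - 936, - 871, - 791.58,-773,  -  578, - 531, - 188,-951/16, 191/2, 288, 342 , 405 , 534.29, 758, 789, 839]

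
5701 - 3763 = 1938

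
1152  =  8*144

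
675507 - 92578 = 582929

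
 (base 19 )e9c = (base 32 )53L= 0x1475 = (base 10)5237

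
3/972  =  1/324= 0.00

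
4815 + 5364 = 10179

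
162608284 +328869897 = 491478181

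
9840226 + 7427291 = 17267517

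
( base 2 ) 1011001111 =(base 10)719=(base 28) pj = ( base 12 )4bb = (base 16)2CF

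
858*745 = 639210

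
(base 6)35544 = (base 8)12070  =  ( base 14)1c5a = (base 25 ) 871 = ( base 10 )5176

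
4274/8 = 2137/4 = 534.25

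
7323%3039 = 1245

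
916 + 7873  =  8789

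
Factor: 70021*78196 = 2^2 *7^2*113^1*173^1 * 1429^1 = 5475362116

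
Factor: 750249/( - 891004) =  - 2^(-2)*3^3 * 17^( - 1) * 37^1*751^1 * 13103^(-1) 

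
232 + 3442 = 3674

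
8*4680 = 37440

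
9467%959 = 836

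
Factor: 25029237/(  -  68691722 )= -2^( - 1)*3^1*11^( - 1 )*31^( - 1) * 47^( - 1)*2143^( - 1) * 8343079^1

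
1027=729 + 298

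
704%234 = 2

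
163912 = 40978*4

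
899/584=899/584 = 1.54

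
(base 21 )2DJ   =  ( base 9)1544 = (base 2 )10010010110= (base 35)xj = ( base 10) 1174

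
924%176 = 44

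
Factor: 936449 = 173^1* 5413^1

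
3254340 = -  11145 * (  -  292 )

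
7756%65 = 21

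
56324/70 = 804+22/35 = 804.63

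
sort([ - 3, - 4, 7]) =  [ - 4, - 3,7] 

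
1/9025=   1/9025= 0.00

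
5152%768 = 544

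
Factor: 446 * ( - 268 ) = - 2^3*67^1*223^1  =  - 119528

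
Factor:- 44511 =  -  3^1*37^1*401^1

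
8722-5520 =3202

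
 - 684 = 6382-7066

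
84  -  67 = 17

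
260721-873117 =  - 612396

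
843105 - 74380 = 768725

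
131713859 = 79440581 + 52273278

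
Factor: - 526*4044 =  - 2127144 = - 2^3*3^1*263^1*337^1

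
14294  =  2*7147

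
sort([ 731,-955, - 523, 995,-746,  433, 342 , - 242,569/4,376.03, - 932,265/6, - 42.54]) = [ - 955,  -  932,-746,-523, - 242, - 42.54,265/6,569/4,342,376.03,433,  731 , 995]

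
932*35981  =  33534292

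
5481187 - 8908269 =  - 3427082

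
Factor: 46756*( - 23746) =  - 2^3*31^1*  383^1 * 11689^1 = - 1110267976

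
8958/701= 12 + 546/701=12.78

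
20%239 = 20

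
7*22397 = 156779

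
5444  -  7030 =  - 1586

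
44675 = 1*44675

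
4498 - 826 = 3672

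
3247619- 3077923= 169696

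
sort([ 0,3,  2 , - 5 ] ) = [ - 5,  0,2,  3]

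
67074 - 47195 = 19879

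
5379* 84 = 451836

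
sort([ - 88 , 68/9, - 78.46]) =[ - 88, - 78.46,68/9]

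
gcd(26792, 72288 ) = 8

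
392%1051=392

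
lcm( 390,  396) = 25740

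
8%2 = 0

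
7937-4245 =3692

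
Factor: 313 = 313^1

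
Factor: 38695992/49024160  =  4836999/6128020 = 2^(-2)*3^1*5^( - 1)*347^( - 1 )  *883^( - 1)*1612333^1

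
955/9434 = 955/9434 = 0.10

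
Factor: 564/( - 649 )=-2^2 * 3^1*11^(-1 )  *  47^1*59^ ( - 1)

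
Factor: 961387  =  7^1*137341^1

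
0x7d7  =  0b11111010111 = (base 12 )11b3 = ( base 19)5ac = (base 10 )2007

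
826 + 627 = 1453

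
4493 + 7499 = 11992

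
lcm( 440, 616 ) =3080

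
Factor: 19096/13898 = 9548/6949 = 2^2*7^1*11^1*31^1*6949^( - 1) 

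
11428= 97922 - 86494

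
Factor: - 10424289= -3^1*3474763^1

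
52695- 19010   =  33685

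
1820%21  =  14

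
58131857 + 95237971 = 153369828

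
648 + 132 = 780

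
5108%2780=2328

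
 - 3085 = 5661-8746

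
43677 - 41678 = 1999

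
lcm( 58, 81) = 4698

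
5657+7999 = 13656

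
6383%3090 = 203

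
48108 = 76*633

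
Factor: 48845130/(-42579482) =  - 24422565/21289741  =  - 3^1*5^1*11^( - 1) * 29^( - 1) *66739^( - 1)*1628171^1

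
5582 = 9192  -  3610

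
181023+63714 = 244737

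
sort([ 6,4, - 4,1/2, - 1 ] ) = [ - 4, - 1,1/2, 4, 6] 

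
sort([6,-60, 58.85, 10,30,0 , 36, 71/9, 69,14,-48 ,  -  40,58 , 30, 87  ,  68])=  [-60, - 48,-40,  0,6, 71/9, 10,  14 , 30, 30 , 36, 58,58.85,68,  69, 87 ]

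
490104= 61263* 8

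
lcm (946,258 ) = 2838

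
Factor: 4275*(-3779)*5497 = -88805271825 = - 3^2 * 5^2 * 19^1 * 23^1*239^1*3779^1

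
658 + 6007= 6665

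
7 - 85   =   - 78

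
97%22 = 9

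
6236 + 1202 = 7438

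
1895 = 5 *379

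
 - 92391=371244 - 463635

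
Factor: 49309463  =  7^1*7044209^1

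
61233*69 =4225077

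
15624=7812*2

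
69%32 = 5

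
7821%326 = 323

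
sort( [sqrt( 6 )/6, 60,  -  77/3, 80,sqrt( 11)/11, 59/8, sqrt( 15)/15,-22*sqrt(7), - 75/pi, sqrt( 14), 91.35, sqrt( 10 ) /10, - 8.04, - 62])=[ - 62, - 22* sqrt(7), - 77/3, - 75/pi, - 8.04,sqrt( 15)/15, sqrt(11)/11,sqrt ( 10)/10,sqrt(6)/6, sqrt( 14 ), 59/8,60, 80, 91.35]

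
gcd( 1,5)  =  1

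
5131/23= 223 + 2/23 =223.09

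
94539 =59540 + 34999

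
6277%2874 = 529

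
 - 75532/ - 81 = 932 + 40/81 = 932.49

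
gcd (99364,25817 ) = 1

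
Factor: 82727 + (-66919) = 2^6*13^1*19^1= 15808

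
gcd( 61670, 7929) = 881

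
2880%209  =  163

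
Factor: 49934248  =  2^3*7^1 * 13^1*113^1*607^1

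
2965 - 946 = 2019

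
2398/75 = 31 + 73/75 = 31.97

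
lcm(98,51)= 4998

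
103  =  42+61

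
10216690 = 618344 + 9598346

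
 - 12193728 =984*( - 12392)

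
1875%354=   105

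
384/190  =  192/95 = 2.02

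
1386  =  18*77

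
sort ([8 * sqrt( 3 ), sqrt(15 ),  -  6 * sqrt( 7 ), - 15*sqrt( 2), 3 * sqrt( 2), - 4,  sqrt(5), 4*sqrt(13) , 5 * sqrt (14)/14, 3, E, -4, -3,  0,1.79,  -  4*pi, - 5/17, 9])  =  [ - 15*sqrt (2), - 6 * sqrt(7), - 4 * pi,-4, -4, - 3,-5/17  ,  0, 5 * sqrt(14)/14,1.79,  sqrt( 5), E,3, sqrt( 15),  3*sqrt(2 ), 9,8*sqrt( 3), 4*sqrt( 13)]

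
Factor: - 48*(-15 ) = 720 = 2^4 * 3^2 * 5^1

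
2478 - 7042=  - 4564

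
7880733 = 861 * 9153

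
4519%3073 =1446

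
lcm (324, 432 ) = 1296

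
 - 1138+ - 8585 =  - 9723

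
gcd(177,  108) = 3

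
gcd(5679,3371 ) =1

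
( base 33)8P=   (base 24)c1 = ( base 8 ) 441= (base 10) 289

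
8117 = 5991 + 2126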